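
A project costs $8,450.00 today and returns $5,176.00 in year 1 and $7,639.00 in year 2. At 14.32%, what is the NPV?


Formula: NPV = C0 + C1/(1+r) + C2/(1+r)^2
Discount C1: $5,176.00 / (1 + 0.1432) = $4,527.64
Discount C2: $7,639.00 / (1 + 0.1432)^2 = $5,845.10
NPV = -$8,450.00 + $4,527.64 + $5,845.10 = $1,922.74

$1,922.74


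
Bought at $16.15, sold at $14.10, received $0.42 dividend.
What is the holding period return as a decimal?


Formula: HPR = (P1 - P0 + D) / P0
Gain: $14.10 - $16.15 + $0.42 = -$1.63
HPR = -$1.63 / $16.15 = -0.1009

-0.1009


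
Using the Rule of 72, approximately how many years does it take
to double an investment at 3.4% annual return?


Formula: Years ≈ 72 / r
Substituting: Years ≈ 72 / 3.4
Years ≈ 21.2

21.2 years


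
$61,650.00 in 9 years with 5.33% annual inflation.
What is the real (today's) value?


Formula: Real value = nominal / (1 + inflation)^years
Price level: (1 + 0.0533)^9 = 1.595764
Real value = $61,650.00 / 1.595764 = $38,633.52

$38,633.52


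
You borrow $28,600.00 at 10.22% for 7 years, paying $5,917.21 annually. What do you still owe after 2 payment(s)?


Formula: Balance = PV*(1+r)^k - PMT*((1+r)^k - 1)/r
Growth: (1 + 0.1022)^2 = 1.214845
Accumulated factor: ((1+r)^k - 1)/r = 2.1022
Balance = $28,600.00 * 1.214845 - $5,917.21 * 2.1022
Balance = $22,305.40

$22,305.40


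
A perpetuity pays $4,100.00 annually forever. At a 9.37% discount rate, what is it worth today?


Formula: PV = C / r
Substituting: PV = $4,100.00 / 0.0937
PV = $43,756.67

$43,756.67


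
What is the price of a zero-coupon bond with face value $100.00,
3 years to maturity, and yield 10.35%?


Formula: Price = FV / (1 + r)^n
Substituting: Price = $100.00 / (1 + 0.1035)^3
Discount factor: (1.1035)^3 = 1.343745
Price = $100.00 / 1.343745 = $74.42

$74.42


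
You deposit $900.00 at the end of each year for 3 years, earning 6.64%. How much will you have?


Formula: FV = PMT * ((1+r)^n - 1) / r
Growth factor: (1 + 0.0664)^3 = 1.21272
Numerator: 1.21272 - 1 = 0.21272
FV = $900.00 * 0.21272 / 0.0664 = $2,883.25

$2,883.25


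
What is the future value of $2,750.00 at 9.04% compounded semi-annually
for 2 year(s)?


Formula: FV = P * (1 + r/m)^(m*t)
Period rate: r/m = 0.0904 / 2 = 0.0452
Total periods: m*t = 2 * 2 = 4
Growth factor: (1 + 0.0452)^4 = 1.193432
FV = $2,750.00 * 1.193432 = $3,281.94

$3,281.94


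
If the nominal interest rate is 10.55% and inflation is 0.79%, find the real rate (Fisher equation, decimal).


Formula: (1 + r_real) = (1 + r_nom) / (1 + inflation)
Substituting: (1 + r_real) = 1.1055 / 1.0079
(1 + r_real) = 1.096835
r_real = 1.096835 - 1 = 0.096835

0.096835


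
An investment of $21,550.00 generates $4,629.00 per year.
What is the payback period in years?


Formula: Payback = investment / annual cash flow
Substituting: Payback = $21,550.00 / $4,629.00
Payback = 4.6554 years

4.6554 years


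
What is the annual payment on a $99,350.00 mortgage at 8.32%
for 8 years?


Formula: PMT = PV * r / (1 - (1+r)^(-n))
Denominator: 1 - (1 + 0.0832)^(-8) = 0.472368
Numerator: $99,350.00 * 0.0832 = 8265.92
PMT = 8265.92 / 0.472368 = $17,498.88

$17,498.88


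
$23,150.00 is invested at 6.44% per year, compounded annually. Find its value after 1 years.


Formula: FV = P * (1 + r)^n
Substituting: FV = $23,150.00 * (1 + 0.0644)^1
Growth factor: (1.0644)^1 = 1.0644
FV = $23,150.00 * 1.0644 = $24,640.86

$24,640.86


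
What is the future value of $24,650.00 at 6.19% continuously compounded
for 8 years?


Formula: FV = P * e^(r*t)
Exponent: r*t = 0.0619 * 8 = 0.4952
e^(0.4952) = 1.640826
FV = $24,650.00 * 1.640826 = $40,446.37

$40,446.37


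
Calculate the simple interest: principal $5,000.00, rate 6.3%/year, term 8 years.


Formula: I = P * r * t
Substituting: I = $5,000.00 * 0.063 * 8
Step: I = $5,000.00 * 0.504
I = $2,520.00

$2,520.00


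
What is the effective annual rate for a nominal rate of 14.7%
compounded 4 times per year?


Formula: EAR = (1 + r/m)^m - 1
Period rate: r/m = 0.147 / 4 = 0.03675
Compounding: (1 + 0.03675)^4 = 1.155304
EAR = 1.155304 - 1 = 0.155304

0.155304


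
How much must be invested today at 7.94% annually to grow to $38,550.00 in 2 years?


Formula: PV = FV / (1 + r)^n
Substituting: PV = $38,550.00 / (1 + 0.0794)^2
Discount factor: (1.0794)^2 = 1.165104
PV = $38,550.00 / 1.165104 = $33,087.16

$33,087.16


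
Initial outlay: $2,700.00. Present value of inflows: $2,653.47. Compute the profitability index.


Formula: PI = PV(cash flows) / initial investment
Substituting: PI = $2,653.47 / $2,700.00
PI = 0.9828

0.9828


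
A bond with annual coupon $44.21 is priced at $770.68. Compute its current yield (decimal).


Formula: Current yield = annual coupon / price
Substituting: CY = $44.21 / $770.68
CY = 0.057365

0.057365


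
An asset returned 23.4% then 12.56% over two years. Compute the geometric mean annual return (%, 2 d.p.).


Formula: Geometric mean = ((1+r1)*(1+r2))^(1/2) - 1
Product: (1 + 0.234) * (1 + 0.1256) = 1.234 * 1.1256 = 1.38899
Square root: 1.38899^0.5 = 1.178554
Geometric mean = 1.178554 - 1 = 0.178554
As percentage: 17.86%

17.86%


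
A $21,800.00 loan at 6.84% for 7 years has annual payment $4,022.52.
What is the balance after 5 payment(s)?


Formula: Balance = PV*(1+r)^k - PMT*((1+r)^k - 1)/r
Growth: (1 + 0.0684)^5 = 1.392097
Accumulated factor: ((1+r)^k - 1)/r = 5.732408
Balance = $21,800.00 * 1.392097 - $4,022.52 * 5.732408
Balance = $7,288.98

$7,288.98


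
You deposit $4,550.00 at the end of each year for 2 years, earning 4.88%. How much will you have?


Formula: FV = PMT * ((1+r)^n - 1) / r
Growth factor: (1 + 0.0488)^2 = 1.099981
Numerator: 1.099981 - 1 = 0.099981
FV = $4,550.00 * 0.099981 / 0.0488 = $9,322.04

$9,322.04


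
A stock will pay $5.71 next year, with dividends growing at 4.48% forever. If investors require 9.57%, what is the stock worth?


Formula: P = D1 / (r - g)
Spread: r - g = 0.0957 - 0.0448 = 0.0509
Substituting: P = $5.71 / 0.0509
P = $112.18

$112.18


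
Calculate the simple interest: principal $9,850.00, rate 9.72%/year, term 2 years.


Formula: I = P * r * t
Substituting: I = $9,850.00 * 0.0972 * 2
Step: I = $9,850.00 * 0.1944
I = $1,914.84

$1,914.84


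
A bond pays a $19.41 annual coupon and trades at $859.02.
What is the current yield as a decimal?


Formula: Current yield = annual coupon / price
Substituting: CY = $19.41 / $859.02
CY = 0.022596

0.022596


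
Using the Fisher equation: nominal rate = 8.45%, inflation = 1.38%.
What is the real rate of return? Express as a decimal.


Formula: (1 + r_real) = (1 + r_nom) / (1 + inflation)
Substituting: (1 + r_real) = 1.0845 / 1.0138
(1 + r_real) = 1.069738
r_real = 1.069738 - 1 = 0.069738

0.069738


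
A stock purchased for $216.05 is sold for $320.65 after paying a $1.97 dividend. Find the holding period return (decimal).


Formula: HPR = (P1 - P0 + D) / P0
Gain: $320.65 - $216.05 + $1.97 = $106.57
HPR = $106.57 / $216.05 = 0.4933

0.4933


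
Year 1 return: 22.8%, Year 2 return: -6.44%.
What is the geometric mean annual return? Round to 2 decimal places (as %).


Formula: Geometric mean = ((1+r1)*(1+r2))^(1/2) - 1
Product: (1 + 0.228) * (1 + -0.0644) = 1.228 * 0.9356 = 1.148917
Square root: 1.148917^0.5 = 1.071875
Geometric mean = 1.071875 - 1 = 0.071875
As percentage: 7.19%

7.19%


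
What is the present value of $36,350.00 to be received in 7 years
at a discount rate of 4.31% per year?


Formula: PV = FV / (1 + r)^n
Substituting: PV = $36,350.00 / (1 + 0.0431)^7
Discount factor: (1.0431)^7 = 1.343636
PV = $36,350.00 / 1.343636 = $27,053.46

$27,053.46


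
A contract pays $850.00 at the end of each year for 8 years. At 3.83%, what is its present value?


Formula: PV = PMT * (1 - (1+r)^(-n)) / r
Discount factor: (1 + 0.0383)^(-8) = 0.740316
Bracket: 1 - 0.740316 = 0.259684
PV = $850.00 * 0.259684 / 0.0383 = $5,763.22

$5,763.22


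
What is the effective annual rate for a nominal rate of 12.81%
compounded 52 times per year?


Formula: EAR = (1 + r/m)^m - 1
Period rate: r/m = 0.1281 / 52 = 0.002463
Compounding: (1 + 0.002463)^52 = 1.136488
EAR = 1.136488 - 1 = 0.136488

0.136488


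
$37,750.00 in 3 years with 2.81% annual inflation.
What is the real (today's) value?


Formula: Real value = nominal / (1 + inflation)^years
Price level: (1 + 0.0281)^3 = 1.086691
Real value = $37,750.00 / 1.086691 = $34,738.49

$34,738.49


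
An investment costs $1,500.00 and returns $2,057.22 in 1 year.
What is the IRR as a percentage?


Formula: IRR = C1/C0 - 1
Substituting: IRR = $2,057.22 / $1,500.00 - 1
Ratio: 1.37148 - 1 = 0.37148
IRR = 37.148%

37.148%


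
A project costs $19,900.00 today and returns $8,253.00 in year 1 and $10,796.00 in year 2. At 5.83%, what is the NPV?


Formula: NPV = C0 + C1/(1+r) + C2/(1+r)^2
Discount C1: $8,253.00 / (1 + 0.0583) = $7,798.36
Discount C2: $10,796.00 / (1 + 0.0583)^2 = $9,639.30
NPV = -$19,900.00 + $7,798.36 + $9,639.30 = -$2,462.35

-$2,462.35


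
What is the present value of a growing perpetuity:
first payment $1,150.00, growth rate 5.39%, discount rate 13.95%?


Formula: PV = C / (r - g)
Spread: r - g = 0.1395 - 0.0539 = 0.0856
Substituting: PV = $1,150.00 / 0.0856
PV = $13,434.58

$13,434.58


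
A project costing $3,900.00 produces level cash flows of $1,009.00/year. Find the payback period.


Formula: Payback = investment / annual cash flow
Substituting: Payback = $3,900.00 / $1,009.00
Payback = 3.8652 years

3.8652 years


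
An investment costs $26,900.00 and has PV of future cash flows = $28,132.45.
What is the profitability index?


Formula: PI = PV(cash flows) / initial investment
Substituting: PI = $28,132.45 / $26,900.00
PI = 1.0458

1.0458


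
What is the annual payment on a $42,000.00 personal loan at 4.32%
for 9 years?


Formula: PMT = PV * r / (1 - (1+r)^(-n))
Denominator: 1 - (1 + 0.0432)^(-9) = 0.316574
Numerator: $42,000.00 * 0.0432 = 1814.4
PMT = 1814.4 / 0.316574 = $5,731.37

$5,731.37


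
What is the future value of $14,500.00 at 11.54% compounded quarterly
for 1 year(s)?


Formula: FV = P * (1 + r/m)^(m*t)
Period rate: r/m = 0.1154 / 4 = 0.02885
Total periods: m*t = 4 * 1 = 4
Growth factor: (1 + 0.02885)^4 = 1.120491
FV = $14,500.00 * 1.120491 = $16,247.11

$16,247.11


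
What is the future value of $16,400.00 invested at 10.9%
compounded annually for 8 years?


Formula: FV = P * (1 + r)^n
Substituting: FV = $16,400.00 * (1 + 0.109)^8
Growth factor: (1.109)^8 = 2.287981
FV = $16,400.00 * 2.287981 = $37,522.88

$37,522.88


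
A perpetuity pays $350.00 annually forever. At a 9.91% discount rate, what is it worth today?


Formula: PV = C / r
Substituting: PV = $350.00 / 0.0991
PV = $3,531.79

$3,531.79


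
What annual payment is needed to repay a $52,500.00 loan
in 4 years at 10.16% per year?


Formula: PMT = PV * r / (1 - (1+r)^(-n))
Denominator: 1 - (1 + 0.1016)^(-4) = 0.320946
Numerator: $52,500.00 * 0.1016 = 5334.0
PMT = 5334.0 / 0.320946 = $16,619.62

$16,619.62


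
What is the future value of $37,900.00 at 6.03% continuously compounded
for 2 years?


Formula: FV = P * e^(r*t)
Exponent: r*t = 0.0603 * 2 = 0.1206
e^(0.1206) = 1.128174
FV = $37,900.00 * 1.128174 = $42,757.78

$42,757.78


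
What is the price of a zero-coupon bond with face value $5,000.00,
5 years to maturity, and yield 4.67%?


Formula: Price = FV / (1 + r)^n
Substituting: Price = $5,000.00 / (1 + 0.0467)^5
Discount factor: (1.0467)^5 = 1.256351
Price = $5,000.00 / 1.256351 = $3,979.78

$3,979.78


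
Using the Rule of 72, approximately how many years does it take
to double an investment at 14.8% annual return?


Formula: Years ≈ 72 / r
Substituting: Years ≈ 72 / 14.8
Years ≈ 4.9

4.9 years


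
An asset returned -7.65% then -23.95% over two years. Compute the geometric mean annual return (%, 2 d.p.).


Formula: Geometric mean = ((1+r1)*(1+r2))^(1/2) - 1
Product: (1 + -0.0765) * (1 + -0.2395) = 0.9235 * 0.7605 = 0.702322
Square root: 0.702322^0.5 = 0.838046
Geometric mean = 0.838046 - 1 = -0.161954
As percentage: -16.20%

-16.20%


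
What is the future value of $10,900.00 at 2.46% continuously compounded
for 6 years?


Formula: FV = P * e^(r*t)
Exponent: r*t = 0.0246 * 6 = 0.1476
e^(0.1476) = 1.159049
FV = $10,900.00 * 1.159049 = $12,633.64

$12,633.64


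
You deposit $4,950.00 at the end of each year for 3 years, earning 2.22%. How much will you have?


Formula: FV = PMT * ((1+r)^n - 1) / r
Growth factor: (1 + 0.0222)^3 = 1.068089
Numerator: 1.068089 - 1 = 0.068089
FV = $4,950.00 * 0.068089 / 0.0222 = $15,182.11

$15,182.11


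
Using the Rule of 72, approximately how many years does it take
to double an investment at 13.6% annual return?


Formula: Years ≈ 72 / r
Substituting: Years ≈ 72 / 13.6
Years ≈ 5.3

5.3 years


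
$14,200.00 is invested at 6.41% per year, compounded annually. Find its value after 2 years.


Formula: FV = P * (1 + r)^n
Substituting: FV = $14,200.00 * (1 + 0.0641)^2
Growth factor: (1.0641)^2 = 1.132309
FV = $14,200.00 * 1.132309 = $16,078.79

$16,078.79


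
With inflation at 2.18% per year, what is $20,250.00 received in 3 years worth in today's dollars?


Formula: Real value = nominal / (1 + inflation)^years
Price level: (1 + 0.0218)^3 = 1.066836
Real value = $20,250.00 / 1.066836 = $18,981.36

$18,981.36


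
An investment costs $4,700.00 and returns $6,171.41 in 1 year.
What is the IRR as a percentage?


Formula: IRR = C1/C0 - 1
Substituting: IRR = $6,171.41 / $4,700.00 - 1
Ratio: 1.313066 - 1 = 0.313066
IRR = 31.3066%

31.3066%


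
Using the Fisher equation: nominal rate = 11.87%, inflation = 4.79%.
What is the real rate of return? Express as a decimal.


Formula: (1 + r_real) = (1 + r_nom) / (1 + inflation)
Substituting: (1 + r_real) = 1.1187 / 1.0479
(1 + r_real) = 1.067564
r_real = 1.067564 - 1 = 0.067564

0.067564


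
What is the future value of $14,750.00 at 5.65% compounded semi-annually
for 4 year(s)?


Formula: FV = P * (1 + r/m)^(m*t)
Period rate: r/m = 0.0565 / 2 = 0.02825
Total periods: m*t = 2 * 4 = 8
Growth factor: (1 + 0.02825)^8 = 1.249654
FV = $14,750.00 * 1.249654 = $18,432.39

$18,432.39


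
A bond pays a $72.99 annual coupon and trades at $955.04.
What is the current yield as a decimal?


Formula: Current yield = annual coupon / price
Substituting: CY = $72.99 / $955.04
CY = 0.076426

0.076426


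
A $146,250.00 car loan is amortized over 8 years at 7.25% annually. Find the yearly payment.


Formula: PMT = PV * r / (1 - (1+r)^(-n))
Denominator: 1 - (1 + 0.0725)^(-8) = 0.428756
Numerator: $146,250.00 * 0.0725 = 10603.125
PMT = 10603.125 / 0.428756 = $24,729.97

$24,729.97


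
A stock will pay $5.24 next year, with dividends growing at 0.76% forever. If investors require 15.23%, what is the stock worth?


Formula: P = D1 / (r - g)
Spread: r - g = 0.1523 - 0.0076 = 0.1447
Substituting: P = $5.24 / 0.1447
P = $36.21

$36.21


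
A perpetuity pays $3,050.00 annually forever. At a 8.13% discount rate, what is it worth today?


Formula: PV = C / r
Substituting: PV = $3,050.00 / 0.0813
PV = $37,515.38

$37,515.38


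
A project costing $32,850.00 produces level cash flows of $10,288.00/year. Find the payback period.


Formula: Payback = investment / annual cash flow
Substituting: Payback = $32,850.00 / $10,288.00
Payback = 3.193 years

3.193 years


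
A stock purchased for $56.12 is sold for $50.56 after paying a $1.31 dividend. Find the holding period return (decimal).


Formula: HPR = (P1 - P0 + D) / P0
Gain: $50.56 - $56.12 + $1.31 = -$4.25
HPR = -$4.25 / $56.12 = -0.0757

-0.0757


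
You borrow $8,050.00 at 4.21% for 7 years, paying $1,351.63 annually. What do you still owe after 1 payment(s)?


Formula: Balance = PV*(1+r)^k - PMT*((1+r)^k - 1)/r
Growth: (1 + 0.0421)^1 = 1.0421
Accumulated factor: ((1+r)^k - 1)/r = 1.0
Balance = $8,050.00 * 1.0421 - $1,351.63 * 1.0
Balance = $7,037.28

$7,037.28


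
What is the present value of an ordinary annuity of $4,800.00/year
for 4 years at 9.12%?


Formula: PV = PMT * (1 - (1+r)^(-n)) / r
Discount factor: (1 + 0.0912)^(-4) = 0.705314
Bracket: 1 - 0.705314 = 0.294686
PV = $4,800.00 * 0.294686 / 0.0912 = $15,509.78

$15,509.78


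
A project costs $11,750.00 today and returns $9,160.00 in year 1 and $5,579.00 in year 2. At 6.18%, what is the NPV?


Formula: NPV = C0 + C1/(1+r) + C2/(1+r)^2
Discount C1: $9,160.00 / (1 + 0.0618) = $8,626.86
Discount C2: $5,579.00 / (1 + 0.0618)^2 = $4,948.47
NPV = -$11,750.00 + $8,626.86 + $4,948.47 = $1,825.33

$1,825.33


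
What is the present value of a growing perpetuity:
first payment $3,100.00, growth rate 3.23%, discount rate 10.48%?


Formula: PV = C / (r - g)
Spread: r - g = 0.1048 - 0.0323 = 0.0725
Substituting: PV = $3,100.00 / 0.0725
PV = $42,758.62

$42,758.62


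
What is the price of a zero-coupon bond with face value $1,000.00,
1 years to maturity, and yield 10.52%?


Formula: Price = FV / (1 + r)^n
Substituting: Price = $1,000.00 / (1 + 0.1052)^1
Discount factor: (1.1052)^1 = 1.1052
Price = $1,000.00 / 1.1052 = $904.81

$904.81


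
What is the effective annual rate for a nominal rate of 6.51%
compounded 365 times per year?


Formula: EAR = (1 + r/m)^m - 1
Period rate: r/m = 0.0651 / 365 = 0.000178
Compounding: (1 + 0.000178)^365 = 1.06726
EAR = 1.06726 - 1 = 0.06726

0.06726


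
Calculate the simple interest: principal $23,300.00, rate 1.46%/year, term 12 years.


Formula: I = P * r * t
Substituting: I = $23,300.00 * 0.0146 * 12
Step: I = $23,300.00 * 0.1752
I = $4,082.16

$4,082.16


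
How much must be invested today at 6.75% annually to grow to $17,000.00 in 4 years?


Formula: PV = FV / (1 + r)^n
Substituting: PV = $17,000.00 / (1 + 0.0675)^4
Discount factor: (1.0675)^4 = 1.298588
PV = $17,000.00 / 1.298588 = $13,091.14

$13,091.14


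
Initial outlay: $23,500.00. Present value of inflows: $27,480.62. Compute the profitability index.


Formula: PI = PV(cash flows) / initial investment
Substituting: PI = $27,480.62 / $23,500.00
PI = 1.1694

1.1694


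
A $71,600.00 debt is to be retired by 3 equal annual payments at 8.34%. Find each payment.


Formula: PMT = PV * r / (1 - (1+r)^(-n))
Denominator: 1 - (1 + 0.0834)^(-3) = 0.213618
Numerator: $71,600.00 * 0.0834 = 5971.44
PMT = 5971.44 / 0.213618 = $27,953.81

$27,953.81


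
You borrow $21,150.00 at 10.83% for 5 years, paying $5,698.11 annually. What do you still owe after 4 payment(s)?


Formula: Balance = PV*(1+r)^k - PMT*((1+r)^k - 1)/r
Growth: (1 + 0.1083)^4 = 1.508792
Accumulated factor: ((1+r)^k - 1)/r = 4.697986
Balance = $21,150.00 * 1.508792 - $5,698.11 * 4.697986
Balance = $5,141.31

$5,141.31


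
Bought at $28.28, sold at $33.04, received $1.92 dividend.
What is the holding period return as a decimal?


Formula: HPR = (P1 - P0 + D) / P0
Gain: $33.04 - $28.28 + $1.92 = $6.68
HPR = $6.68 / $28.28 = 0.2362

0.2362


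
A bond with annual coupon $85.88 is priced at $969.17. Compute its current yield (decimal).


Formula: Current yield = annual coupon / price
Substituting: CY = $85.88 / $969.17
CY = 0.088612

0.088612


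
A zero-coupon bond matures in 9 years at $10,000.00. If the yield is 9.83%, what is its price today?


Formula: Price = FV / (1 + r)^n
Substituting: Price = $10,000.00 / (1 + 0.0983)^9
Discount factor: (1.0983)^9 = 2.325353
Price = $10,000.00 / 2.325353 = $4,300.42

$4,300.42


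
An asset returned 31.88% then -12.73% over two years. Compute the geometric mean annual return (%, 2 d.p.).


Formula: Geometric mean = ((1+r1)*(1+r2))^(1/2) - 1
Product: (1 + 0.3188) * (1 + -0.1273) = 1.3188 * 0.8727 = 1.150917
Square root: 1.150917^0.5 = 1.072808
Geometric mean = 1.072808 - 1 = 0.072808
As percentage: 7.28%

7.28%


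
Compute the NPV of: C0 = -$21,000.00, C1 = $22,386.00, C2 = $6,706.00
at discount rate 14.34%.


Formula: NPV = C0 + C1/(1+r) + C2/(1+r)^2
Discount C1: $22,386.00 / (1 + 0.1434) = $19,578.45
Discount C2: $6,706.00 / (1 + 0.1434)^2 = $5,129.41
NPV = -$21,000.00 + $19,578.45 + $5,129.41 = $3,707.86

$3,707.86


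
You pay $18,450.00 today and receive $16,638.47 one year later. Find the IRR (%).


Formula: IRR = C1/C0 - 1
Substituting: IRR = $16,638.47 / $18,450.00 - 1
Ratio: 0.901814 - 1 = -0.098186
IRR = -9.8186%

-9.8186%


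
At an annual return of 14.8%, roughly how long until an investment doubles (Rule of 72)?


Formula: Years ≈ 72 / r
Substituting: Years ≈ 72 / 14.8
Years ≈ 4.9

4.9 years


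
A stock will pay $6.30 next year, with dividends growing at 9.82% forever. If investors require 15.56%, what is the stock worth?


Formula: P = D1 / (r - g)
Spread: r - g = 0.1556 - 0.0982 = 0.0574
Substituting: P = $6.30 / 0.0574
P = $109.76

$109.76


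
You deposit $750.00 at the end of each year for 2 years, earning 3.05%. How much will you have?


Formula: FV = PMT * ((1+r)^n - 1) / r
Growth factor: (1 + 0.0305)^2 = 1.06193
Numerator: 1.06193 - 1 = 0.06193
FV = $750.00 * 0.06193 / 0.0305 = $1,522.88

$1,522.88


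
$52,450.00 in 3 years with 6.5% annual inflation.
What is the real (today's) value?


Formula: Real value = nominal / (1 + inflation)^years
Price level: (1 + 0.065)^3 = 1.20795
Real value = $52,450.00 / 1.20795 = $43,420.68

$43,420.68


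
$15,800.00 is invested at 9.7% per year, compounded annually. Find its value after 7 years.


Formula: FV = P * (1 + r)^n
Substituting: FV = $15,800.00 * (1 + 0.097)^7
Growth factor: (1.097)^7 = 1.911817
FV = $15,800.00 * 1.911817 = $30,206.71

$30,206.71


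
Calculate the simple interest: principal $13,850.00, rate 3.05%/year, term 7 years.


Formula: I = P * r * t
Substituting: I = $13,850.00 * 0.0305 * 7
Step: I = $13,850.00 * 0.2135
I = $2,956.98

$2,956.98


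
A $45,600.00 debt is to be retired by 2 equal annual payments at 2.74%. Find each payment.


Formula: PMT = PV * r / (1 - (1+r)^(-n))
Denominator: 1 - (1 + 0.0274)^(-2) = 0.052627
Numerator: $45,600.00 * 0.0274 = 1249.44
PMT = 1249.44 / 0.052627 = $23,741.30

$23,741.30


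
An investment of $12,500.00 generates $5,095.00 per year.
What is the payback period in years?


Formula: Payback = investment / annual cash flow
Substituting: Payback = $12,500.00 / $5,095.00
Payback = 2.4534 years

2.4534 years


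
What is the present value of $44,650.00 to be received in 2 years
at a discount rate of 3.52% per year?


Formula: PV = FV / (1 + r)^n
Substituting: PV = $44,650.00 / (1 + 0.0352)^2
Discount factor: (1.0352)^2 = 1.071639
PV = $44,650.00 / 1.071639 = $41,665.15

$41,665.15


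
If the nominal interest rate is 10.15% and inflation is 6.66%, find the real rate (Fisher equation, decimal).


Formula: (1 + r_real) = (1 + r_nom) / (1 + inflation)
Substituting: (1 + r_real) = 1.1015 / 1.0666
(1 + r_real) = 1.032721
r_real = 1.032721 - 1 = 0.032721

0.032721


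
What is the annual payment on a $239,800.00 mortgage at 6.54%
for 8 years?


Formula: PMT = PV * r / (1 - (1+r)^(-n))
Denominator: 1 - (1 + 0.0654)^(-8) = 0.397581
Numerator: $239,800.00 * 0.0654 = 15682.92
PMT = 15682.92 / 0.397581 = $39,445.82

$39,445.82


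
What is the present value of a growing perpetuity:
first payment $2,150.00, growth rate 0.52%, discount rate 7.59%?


Formula: PV = C / (r - g)
Spread: r - g = 0.0759 - 0.0052 = 0.0707
Substituting: PV = $2,150.00 / 0.0707
PV = $30,410.18

$30,410.18


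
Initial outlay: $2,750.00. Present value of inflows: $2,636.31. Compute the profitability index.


Formula: PI = PV(cash flows) / initial investment
Substituting: PI = $2,636.31 / $2,750.00
PI = 0.9587

0.9587


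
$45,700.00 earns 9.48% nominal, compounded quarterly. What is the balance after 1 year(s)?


Formula: FV = P * (1 + r/m)^(m*t)
Period rate: r/m = 0.0948 / 4 = 0.0237
Total periods: m*t = 4 * 1 = 4
Growth factor: (1 + 0.0237)^4 = 1.098224
FV = $45,700.00 * 1.098224 = $50,188.82

$50,188.82


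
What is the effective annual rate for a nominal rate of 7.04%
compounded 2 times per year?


Formula: EAR = (1 + r/m)^m - 1
Period rate: r/m = 0.0704 / 2 = 0.0352
Compounding: (1 + 0.0352)^2 = 1.071639
EAR = 1.071639 - 1 = 0.071639

0.071639


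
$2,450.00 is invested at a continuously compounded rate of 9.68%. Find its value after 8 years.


Formula: FV = P * e^(r*t)
Exponent: r*t = 0.0968 * 8 = 0.7744
e^(0.7744) = 2.16929
FV = $2,450.00 * 2.16929 = $5,314.76

$5,314.76


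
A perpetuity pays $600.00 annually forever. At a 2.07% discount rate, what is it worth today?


Formula: PV = C / r
Substituting: PV = $600.00 / 0.0207
PV = $28,985.51

$28,985.51


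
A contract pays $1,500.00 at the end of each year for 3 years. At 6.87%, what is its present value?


Formula: PV = PMT * (1 - (1+r)^(-n)) / r
Discount factor: (1 + 0.0687)^(-3) = 0.81928
Bracket: 1 - 0.81928 = 0.18072
PV = $1,500.00 * 0.18072 / 0.0687 = $3,945.84

$3,945.84


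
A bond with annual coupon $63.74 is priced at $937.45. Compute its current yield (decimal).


Formula: Current yield = annual coupon / price
Substituting: CY = $63.74 / $937.45
CY = 0.067993

0.067993


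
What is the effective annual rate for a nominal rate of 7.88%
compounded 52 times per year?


Formula: EAR = (1 + r/m)^m - 1
Period rate: r/m = 0.0788 / 52 = 0.001515
Compounding: (1 + 0.001515)^52 = 1.081923
EAR = 1.081923 - 1 = 0.081923

0.081923


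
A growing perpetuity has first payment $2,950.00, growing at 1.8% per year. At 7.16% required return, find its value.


Formula: PV = C / (r - g)
Spread: r - g = 0.0716 - 0.018 = 0.0536
Substituting: PV = $2,950.00 / 0.0536
PV = $55,037.31

$55,037.31


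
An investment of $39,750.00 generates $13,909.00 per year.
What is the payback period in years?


Formula: Payback = investment / annual cash flow
Substituting: Payback = $39,750.00 / $13,909.00
Payback = 2.8579 years

2.8579 years


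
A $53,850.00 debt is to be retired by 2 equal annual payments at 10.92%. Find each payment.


Formula: PMT = PV * r / (1 - (1+r)^(-n))
Denominator: 1 - (1 + 0.1092)^(-2) = 0.187206
Numerator: $53,850.00 * 0.1092 = 5880.42
PMT = 5880.42 / 0.187206 = $31,411.43

$31,411.43


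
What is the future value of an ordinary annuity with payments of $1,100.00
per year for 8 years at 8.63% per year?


Formula: FV = PMT * ((1+r)^n - 1) / r
Growth factor: (1 + 0.0863)^8 = 1.939091
Numerator: 1.939091 - 1 = 0.939091
FV = $1,100.00 * 0.939091 / 0.0863 = $11,969.88

$11,969.88


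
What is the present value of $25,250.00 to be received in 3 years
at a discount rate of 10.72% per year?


Formula: PV = FV / (1 + r)^n
Substituting: PV = $25,250.00 / (1 + 0.1072)^3
Discount factor: (1.1072)^3 = 1.357307
PV = $25,250.00 / 1.357307 = $18,603.01

$18,603.01


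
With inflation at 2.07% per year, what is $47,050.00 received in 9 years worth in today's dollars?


Formula: Real value = nominal / (1 + inflation)^years
Price level: (1 + 0.0207)^9 = 1.202494
Real value = $47,050.00 / 1.202494 = $39,127.00

$39,127.00


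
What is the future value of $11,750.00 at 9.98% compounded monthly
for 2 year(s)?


Formula: FV = P * (1 + r/m)^(m*t)
Period rate: r/m = 0.0998 / 12 = 0.008317
Total periods: m*t = 12 * 2 = 24
Growth factor: (1 + 0.008317)^24 = 1.219907
FV = $11,750.00 * 1.219907 = $14,333.91

$14,333.91


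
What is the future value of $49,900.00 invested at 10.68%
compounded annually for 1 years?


Formula: FV = P * (1 + r)^n
Substituting: FV = $49,900.00 * (1 + 0.1068)^1
Growth factor: (1.1068)^1 = 1.1068
FV = $49,900.00 * 1.1068 = $55,229.32

$55,229.32


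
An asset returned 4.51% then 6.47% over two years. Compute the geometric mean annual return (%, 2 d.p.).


Formula: Geometric mean = ((1+r1)*(1+r2))^(1/2) - 1
Product: (1 + 0.0451) * (1 + 0.0647) = 1.0451 * 1.0647 = 1.112718
Square root: 1.112718^0.5 = 1.054854
Geometric mean = 1.054854 - 1 = 0.054854
As percentage: 5.49%

5.49%


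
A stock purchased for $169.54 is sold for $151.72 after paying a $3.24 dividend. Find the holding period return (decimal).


Formula: HPR = (P1 - P0 + D) / P0
Gain: $151.72 - $169.54 + $3.24 = -$14.58
HPR = -$14.58 / $169.54 = -0.086

-0.086


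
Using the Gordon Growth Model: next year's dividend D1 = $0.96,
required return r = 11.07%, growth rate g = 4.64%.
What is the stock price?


Formula: P = D1 / (r - g)
Spread: r - g = 0.1107 - 0.0464 = 0.0643
Substituting: P = $0.96 / 0.0643
P = $14.93

$14.93


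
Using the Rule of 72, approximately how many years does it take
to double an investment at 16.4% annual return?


Formula: Years ≈ 72 / r
Substituting: Years ≈ 72 / 16.4
Years ≈ 4.4

4.4 years


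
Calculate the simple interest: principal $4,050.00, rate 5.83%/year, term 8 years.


Formula: I = P * r * t
Substituting: I = $4,050.00 * 0.0583 * 8
Step: I = $4,050.00 * 0.4664
I = $1,888.92

$1,888.92


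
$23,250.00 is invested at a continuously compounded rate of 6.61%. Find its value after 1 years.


Formula: FV = P * e^(r*t)
Exponent: r*t = 0.0661 * 1 = 0.0661
e^(0.0661) = 1.068334
FV = $23,250.00 * 1.068334 = $24,838.75

$24,838.75


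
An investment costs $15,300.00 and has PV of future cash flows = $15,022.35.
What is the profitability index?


Formula: PI = PV(cash flows) / initial investment
Substituting: PI = $15,022.35 / $15,300.00
PI = 0.9819

0.9819


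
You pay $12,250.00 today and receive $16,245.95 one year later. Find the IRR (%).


Formula: IRR = C1/C0 - 1
Substituting: IRR = $16,245.95 / $12,250.00 - 1
Ratio: 1.3262 - 1 = 0.3262
IRR = 32.62%

32.62%


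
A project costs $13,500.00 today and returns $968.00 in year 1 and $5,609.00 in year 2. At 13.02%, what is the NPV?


Formula: NPV = C0 + C1/(1+r) + C2/(1+r)^2
Discount C1: $968.00 / (1 + 0.1302) = $856.49
Discount C2: $5,609.00 / (1 + 0.1302)^2 = $4,391.12
NPV = -$13,500.00 + $856.49 + $4,391.12 = -$8,252.40

-$8,252.40


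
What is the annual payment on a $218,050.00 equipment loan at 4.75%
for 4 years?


Formula: PMT = PV * r / (1 - (1+r)^(-n))
Denominator: 1 - (1 + 0.0475)^(-4) = 0.169415
Numerator: $218,050.00 * 0.0475 = 10357.375
PMT = 10357.375 / 0.169415 = $61,135.97

$61,135.97


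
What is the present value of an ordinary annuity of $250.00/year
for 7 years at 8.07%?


Formula: PV = PMT * (1 - (1+r)^(-n)) / r
Discount factor: (1 + 0.0807)^(-7) = 0.58085
Bracket: 1 - 0.58085 = 0.41915
PV = $250.00 * 0.41915 / 0.0807 = $1,298.48

$1,298.48


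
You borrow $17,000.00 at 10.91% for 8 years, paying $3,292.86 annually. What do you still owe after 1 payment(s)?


Formula: Balance = PV*(1+r)^k - PMT*((1+r)^k - 1)/r
Growth: (1 + 0.1091)^1 = 1.1091
Accumulated factor: ((1+r)^k - 1)/r = 1.0
Balance = $17,000.00 * 1.1091 - $3,292.86 * 1.0
Balance = $15,561.84

$15,561.84


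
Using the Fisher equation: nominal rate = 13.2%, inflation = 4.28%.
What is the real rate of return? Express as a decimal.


Formula: (1 + r_real) = (1 + r_nom) / (1 + inflation)
Substituting: (1 + r_real) = 1.132 / 1.0428
(1 + r_real) = 1.085539
r_real = 1.085539 - 1 = 0.085539

0.085539


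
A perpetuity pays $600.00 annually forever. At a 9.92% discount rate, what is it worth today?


Formula: PV = C / r
Substituting: PV = $600.00 / 0.0992
PV = $6,048.39

$6,048.39


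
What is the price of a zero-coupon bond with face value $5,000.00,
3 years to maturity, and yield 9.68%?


Formula: Price = FV / (1 + r)^n
Substituting: Price = $5,000.00 / (1 + 0.0968)^3
Discount factor: (1.0968)^3 = 1.319418
Price = $5,000.00 / 1.319418 = $3,789.55

$3,789.55


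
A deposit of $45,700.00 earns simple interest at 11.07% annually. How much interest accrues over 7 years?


Formula: I = P * r * t
Substituting: I = $45,700.00 * 0.1107 * 7
Step: I = $45,700.00 * 0.7749
I = $35,412.93

$35,412.93


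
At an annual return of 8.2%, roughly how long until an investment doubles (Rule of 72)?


Formula: Years ≈ 72 / r
Substituting: Years ≈ 72 / 8.2
Years ≈ 8.8

8.8 years


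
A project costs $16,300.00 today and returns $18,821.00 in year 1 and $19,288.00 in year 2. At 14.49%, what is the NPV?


Formula: NPV = C0 + C1/(1+r) + C2/(1+r)^2
Discount C1: $18,821.00 / (1 + 0.1449) = $16,438.99
Discount C2: $19,288.00 / (1 + 0.1449)^2 = $14,714.72
NPV = -$16,300.00 + $16,438.99 + $14,714.72 = $14,853.71

$14,853.71


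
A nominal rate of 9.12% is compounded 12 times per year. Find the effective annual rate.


Formula: EAR = (1 + r/m)^m - 1
Period rate: r/m = 0.0912 / 12 = 0.0076
Compounding: (1 + 0.0076)^12 = 1.09511
EAR = 1.09511 - 1 = 0.09511

0.09511


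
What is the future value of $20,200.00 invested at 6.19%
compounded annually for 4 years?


Formula: FV = P * (1 + r)^n
Substituting: FV = $20,200.00 * (1 + 0.0619)^4
Growth factor: (1.0619)^4 = 1.271553
FV = $20,200.00 * 1.271553 = $25,685.37

$25,685.37


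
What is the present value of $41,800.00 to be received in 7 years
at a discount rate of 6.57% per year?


Formula: PV = FV / (1 + r)^n
Substituting: PV = $41,800.00 / (1 + 0.0657)^7
Discount factor: (1.0657)^7 = 1.56115
PV = $41,800.00 / 1.56115 = $26,775.13

$26,775.13


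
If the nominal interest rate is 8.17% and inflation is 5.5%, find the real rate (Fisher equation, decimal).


Formula: (1 + r_real) = (1 + r_nom) / (1 + inflation)
Substituting: (1 + r_real) = 1.0817 / 1.055
(1 + r_real) = 1.025308
r_real = 1.025308 - 1 = 0.025308

0.025308


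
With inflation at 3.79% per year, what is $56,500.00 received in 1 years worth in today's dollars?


Formula: Real value = nominal / (1 + inflation)^years
Price level: (1 + 0.0379)^1 = 1.0379
Real value = $56,500.00 / 1.0379 = $54,436.84

$54,436.84


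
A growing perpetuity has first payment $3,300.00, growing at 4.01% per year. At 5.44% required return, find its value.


Formula: PV = C / (r - g)
Spread: r - g = 0.0544 - 0.0401 = 0.0143
Substituting: PV = $3,300.00 / 0.0143
PV = $230,769.23

$230,769.23


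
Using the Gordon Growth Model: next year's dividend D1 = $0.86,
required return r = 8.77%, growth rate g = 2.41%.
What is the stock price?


Formula: P = D1 / (r - g)
Spread: r - g = 0.0877 - 0.0241 = 0.0636
Substituting: P = $0.86 / 0.0636
P = $13.52

$13.52


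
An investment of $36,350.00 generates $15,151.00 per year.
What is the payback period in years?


Formula: Payback = investment / annual cash flow
Substituting: Payback = $36,350.00 / $15,151.00
Payback = 2.3992 years

2.3992 years


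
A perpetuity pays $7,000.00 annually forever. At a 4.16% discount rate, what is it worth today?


Formula: PV = C / r
Substituting: PV = $7,000.00 / 0.0416
PV = $168,269.23

$168,269.23


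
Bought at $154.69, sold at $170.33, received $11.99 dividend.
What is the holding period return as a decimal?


Formula: HPR = (P1 - P0 + D) / P0
Gain: $170.33 - $154.69 + $11.99 = $27.63
HPR = $27.63 / $154.69 = 0.1786

0.1786


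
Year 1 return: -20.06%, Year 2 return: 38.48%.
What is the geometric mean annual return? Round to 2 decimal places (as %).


Formula: Geometric mean = ((1+r1)*(1+r2))^(1/2) - 1
Product: (1 + -0.2006) * (1 + 0.3848) = 0.7994 * 1.3848 = 1.107009
Square root: 1.107009^0.5 = 1.052145
Geometric mean = 1.052145 - 1 = 0.052145
As percentage: 5.21%

5.21%


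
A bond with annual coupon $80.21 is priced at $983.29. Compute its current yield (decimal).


Formula: Current yield = annual coupon / price
Substituting: CY = $80.21 / $983.29
CY = 0.081573

0.081573


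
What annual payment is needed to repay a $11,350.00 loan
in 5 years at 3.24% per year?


Formula: PMT = PV * r / (1 - (1+r)^(-n))
Denominator: 1 - (1 + 0.0324)^(-5) = 0.147371
Numerator: $11,350.00 * 0.0324 = 367.74
PMT = 367.74 / 0.147371 = $2,495.33

$2,495.33


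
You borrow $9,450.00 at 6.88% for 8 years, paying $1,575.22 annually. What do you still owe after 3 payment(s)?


Formula: Balance = PV*(1+r)^k - PMT*((1+r)^k - 1)/r
Growth: (1 + 0.0688)^3 = 1.220926
Accumulated factor: ((1+r)^k - 1)/r = 3.211133
Balance = $9,450.00 * 1.220926 - $1,575.22 * 3.211133
Balance = $6,479.51

$6,479.51


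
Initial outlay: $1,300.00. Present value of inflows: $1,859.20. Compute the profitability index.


Formula: PI = PV(cash flows) / initial investment
Substituting: PI = $1,859.20 / $1,300.00
PI = 1.4302

1.4302


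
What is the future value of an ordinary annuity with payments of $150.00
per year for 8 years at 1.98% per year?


Formula: FV = PMT * ((1+r)^n - 1) / r
Growth factor: (1 + 0.0198)^8 = 1.169823
Numerator: 1.169823 - 1 = 0.169823
FV = $150.00 * 0.169823 / 0.0198 = $1,286.54

$1,286.54


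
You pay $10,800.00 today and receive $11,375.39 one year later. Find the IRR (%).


Formula: IRR = C1/C0 - 1
Substituting: IRR = $11,375.39 / $10,800.00 - 1
Ratio: 1.053277 - 1 = 0.053277
IRR = 5.3277%

5.3277%


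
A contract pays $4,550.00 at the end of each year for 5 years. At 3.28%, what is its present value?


Formula: PV = PMT * (1 - (1+r)^(-n)) / r
Discount factor: (1 + 0.0328)^(-5) = 0.850979
Bracket: 1 - 0.850979 = 0.149021
PV = $4,550.00 * 0.149021 / 0.0328 = $20,672.12

$20,672.12


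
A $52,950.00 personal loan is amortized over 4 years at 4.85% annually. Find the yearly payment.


Formula: PMT = PV * r / (1 - (1+r)^(-n))
Denominator: 1 - (1 + 0.0485)^(-4) = 0.17258
Numerator: $52,950.00 * 0.0485 = 2568.075
PMT = 2568.075 / 0.17258 = $14,880.53

$14,880.53


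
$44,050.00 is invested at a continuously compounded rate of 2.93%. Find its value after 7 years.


Formula: FV = P * e^(r*t)
Exponent: r*t = 0.0293 * 7 = 0.2051
e^(0.2051) = 1.227648
FV = $44,050.00 * 1.227648 = $54,077.89

$54,077.89


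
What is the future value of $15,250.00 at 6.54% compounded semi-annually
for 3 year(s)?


Formula: FV = P * (1 + r/m)^(m*t)
Period rate: r/m = 0.0654 / 2 = 0.0327
Total periods: m*t = 2 * 3 = 6
Growth factor: (1 + 0.0327)^6 = 1.212956
FV = $15,250.00 * 1.212956 = $18,497.58

$18,497.58


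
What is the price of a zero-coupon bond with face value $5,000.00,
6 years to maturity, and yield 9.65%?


Formula: Price = FV / (1 + r)^n
Substituting: Price = $5,000.00 / (1 + 0.0965)^6
Discount factor: (1.0965)^6 = 1.738008
Price = $5,000.00 / 1.738008 = $2,876.86

$2,876.86


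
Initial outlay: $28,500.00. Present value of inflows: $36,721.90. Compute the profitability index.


Formula: PI = PV(cash flows) / initial investment
Substituting: PI = $36,721.90 / $28,500.00
PI = 1.2885

1.2885


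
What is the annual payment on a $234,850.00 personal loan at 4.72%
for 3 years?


Formula: PMT = PV * r / (1 - (1+r)^(-n))
Denominator: 1 - (1 + 0.0472)^(-3) = 0.129215
Numerator: $234,850.00 * 0.0472 = 11084.92
PMT = 11084.92 / 0.129215 = $85,786.85

$85,786.85


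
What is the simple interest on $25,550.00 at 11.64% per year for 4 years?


Formula: I = P * r * t
Substituting: I = $25,550.00 * 0.1164 * 4
Step: I = $25,550.00 * 0.4656
I = $11,896.08

$11,896.08


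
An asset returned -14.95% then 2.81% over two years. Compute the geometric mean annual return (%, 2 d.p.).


Formula: Geometric mean = ((1+r1)*(1+r2))^(1/2) - 1
Product: (1 + -0.1495) * (1 + 0.0281) = 0.8505 * 1.0281 = 0.874399
Square root: 0.874399^0.5 = 0.935093
Geometric mean = 0.935093 - 1 = -0.064907
As percentage: -6.49%

-6.49%


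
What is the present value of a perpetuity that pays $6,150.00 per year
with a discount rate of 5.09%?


Formula: PV = C / r
Substituting: PV = $6,150.00 / 0.0509
PV = $120,825.15

$120,825.15


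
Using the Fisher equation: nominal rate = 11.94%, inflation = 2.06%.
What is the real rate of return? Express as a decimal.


Formula: (1 + r_real) = (1 + r_nom) / (1 + inflation)
Substituting: (1 + r_real) = 1.1194 / 1.0206
(1 + r_real) = 1.096806
r_real = 1.096806 - 1 = 0.096806

0.096806
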